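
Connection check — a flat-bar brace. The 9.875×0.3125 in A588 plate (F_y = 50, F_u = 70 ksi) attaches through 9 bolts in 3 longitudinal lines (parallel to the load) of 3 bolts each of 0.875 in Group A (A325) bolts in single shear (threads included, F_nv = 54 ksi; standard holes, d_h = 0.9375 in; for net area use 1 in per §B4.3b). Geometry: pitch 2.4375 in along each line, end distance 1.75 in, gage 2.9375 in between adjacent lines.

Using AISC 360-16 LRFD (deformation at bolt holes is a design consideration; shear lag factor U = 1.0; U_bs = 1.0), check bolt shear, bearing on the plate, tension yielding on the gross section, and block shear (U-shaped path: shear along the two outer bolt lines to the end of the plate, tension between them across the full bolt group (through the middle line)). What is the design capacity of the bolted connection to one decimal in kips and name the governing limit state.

Bolt shear: A_b = π(0.875)²/4 = 0.60132 in². φR_n = 0.75 × 54 × 0.60132 × 9 × 1 = 219.2 kips.
Bearing (0.3125 in plate, F_u = 70 ksi): end bolts L_c = 1.75 − 0.9375/2 = 1.28125, R_n = min(1.2×1.28125×0.3125×70, 2.4×0.875×0.3125×70) = 33.633 kips/bolt; interior L_c = 2.4375 − 0.9375 = 1.5, R_n = 39.375 kips/bolt. φR_n = 0.75 × (3×33.633 + 6×39.375) = 252.9 kips.
Tension yield (gross): A_g = 9.875×0.3125 = 3.0859 in². φR_n = 0.90 × 50 × 3.0859 = 138.9 kips.
Block shear: shear path 2×[1.75+2×2.4375] = 2×6.625 in, A_gv = 4.1406, A_nv = 2×(6.625 − 2.5×1)×0.3125 = 2.5781 in²; tension across gage: (5.875 − 2×1)×0.3125 = 1.2109 in². R_n = min(0.6×70×2.5781, 0.6×50×4.1406) + 1.0×70×1.2109 = min(108.28, 124.22) + 84.763 = 193.04 kips. φR_n = 0.75 × 193.04 = 144.8 kips.
Governing: min(219.2, 252.9, 138.9, 144.8) = 138.9 kips → gross-section yield.

138.9 kips (gross-section yield governs)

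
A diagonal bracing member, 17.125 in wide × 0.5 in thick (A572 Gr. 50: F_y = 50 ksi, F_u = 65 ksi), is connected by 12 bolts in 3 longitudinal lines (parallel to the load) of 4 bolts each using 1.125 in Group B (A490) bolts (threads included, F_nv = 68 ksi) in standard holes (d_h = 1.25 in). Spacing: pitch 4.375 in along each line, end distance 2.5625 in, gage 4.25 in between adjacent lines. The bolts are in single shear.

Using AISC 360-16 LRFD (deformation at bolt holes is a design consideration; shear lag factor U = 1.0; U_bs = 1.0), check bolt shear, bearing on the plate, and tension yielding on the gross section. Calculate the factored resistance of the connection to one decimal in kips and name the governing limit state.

385.3 kips (gross-section yield governs)

Bolt shear: A_b = π(1.125)²/4 = 0.99402 in². φR_n = 0.75 × 68 × 0.99402 × 12 × 1 = 608.3 kips.
Bearing (0.5 in plate, F_u = 65 ksi): end bolts L_c = 2.5625 − 1.25/2 = 1.9375, R_n = min(1.2×1.9375×0.5×65, 2.4×1.125×0.5×65) = 75.563 kips/bolt; interior L_c = 4.375 − 1.25 = 3.125, R_n = 87.75 kips/bolt. φR_n = 0.75 × (3×75.563 + 9×87.75) = 762.3 kips.
Tension yield (gross): A_g = 17.125×0.5 = 8.5625 in². φR_n = 0.90 × 50 × 8.5625 = 385.3 kips.
Governing: min(608.3, 762.3, 385.3) = 385.3 kips → gross-section yield.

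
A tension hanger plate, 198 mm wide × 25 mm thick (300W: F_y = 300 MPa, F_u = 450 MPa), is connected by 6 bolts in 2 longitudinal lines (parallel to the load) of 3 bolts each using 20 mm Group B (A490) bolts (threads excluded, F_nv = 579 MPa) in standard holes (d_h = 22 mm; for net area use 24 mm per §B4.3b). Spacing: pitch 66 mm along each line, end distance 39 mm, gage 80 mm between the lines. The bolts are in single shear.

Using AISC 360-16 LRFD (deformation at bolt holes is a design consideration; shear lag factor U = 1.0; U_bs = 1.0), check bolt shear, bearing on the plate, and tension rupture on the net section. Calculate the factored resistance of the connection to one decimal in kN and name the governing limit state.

818.5 kN (bolt shear governs)

Bolt shear: A_b = π(20)²/4 = 314.16 mm². φR_n = 0.75 × 579 × 314.16 × 6 × 1 = 818.5 kN.
Bearing (25 mm plate, F_u = 450 MPa): end bolts L_c = 39 − 22/2 = 28, R_n = min(1.2×28×25×450, 2.4×20×25×450) = 378 kN/bolt; interior L_c = 66 − 22 = 44, R_n = 540 kN/bolt. φR_n = 0.75 × (2×378 + 4×540) = 2187.0 kN.
Tension rupture (net): A_n = (198 − 2×24)×25 = 3750 mm² (U = 1.0, A_e = A_n). φR_n = 0.75 × 450 × 3750 = 1265.6 kN.
Governing: min(818.5, 2187.0, 1265.6) = 818.5 kN → bolt shear.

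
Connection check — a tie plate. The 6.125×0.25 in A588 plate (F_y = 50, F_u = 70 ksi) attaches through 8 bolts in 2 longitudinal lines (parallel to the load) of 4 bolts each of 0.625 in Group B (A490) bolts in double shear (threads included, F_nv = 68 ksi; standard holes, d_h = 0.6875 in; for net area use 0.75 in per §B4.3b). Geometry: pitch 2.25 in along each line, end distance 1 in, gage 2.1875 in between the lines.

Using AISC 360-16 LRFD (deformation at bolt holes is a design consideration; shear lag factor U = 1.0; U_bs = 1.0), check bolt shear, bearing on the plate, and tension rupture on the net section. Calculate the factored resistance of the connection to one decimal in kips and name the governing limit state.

Bolt shear: A_b = π(0.625)²/4 = 0.3068 in². φR_n = 0.75 × 68 × 0.3068 × 8 × 2 = 250.3 kips.
Bearing (0.25 in plate, F_u = 70 ksi): end bolts L_c = 1 − 0.6875/2 = 0.65625, R_n = min(1.2×0.65625×0.25×70, 2.4×0.625×0.25×70) = 13.781 kips/bolt; interior L_c = 2.25 − 0.6875 = 1.5625, R_n = 26.25 kips/bolt. φR_n = 0.75 × (2×13.781 + 6×26.25) = 138.8 kips.
Tension rupture (net): A_n = (6.125 − 2×0.75)×0.25 = 1.1563 in² (U = 1.0, A_e = A_n). φR_n = 0.75 × 70 × 1.1563 = 60.7 kips.
Governing: min(250.3, 138.8, 60.7) = 60.7 kips → net-section rupture.

60.7 kips (net-section rupture governs)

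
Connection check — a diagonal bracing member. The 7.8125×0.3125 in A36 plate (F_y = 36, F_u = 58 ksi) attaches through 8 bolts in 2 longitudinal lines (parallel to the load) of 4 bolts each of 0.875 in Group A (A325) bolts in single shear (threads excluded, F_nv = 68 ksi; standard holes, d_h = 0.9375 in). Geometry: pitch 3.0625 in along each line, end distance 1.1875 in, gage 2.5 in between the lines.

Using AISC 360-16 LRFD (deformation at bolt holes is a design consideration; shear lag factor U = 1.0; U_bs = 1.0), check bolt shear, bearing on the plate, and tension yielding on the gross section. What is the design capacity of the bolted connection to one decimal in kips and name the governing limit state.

Bolt shear: A_b = π(0.875)²/4 = 0.60132 in². φR_n = 0.75 × 68 × 0.60132 × 8 × 1 = 245.3 kips.
Bearing (0.3125 in plate, F_u = 58 ksi): end bolts L_c = 1.1875 − 0.9375/2 = 0.71875, R_n = min(1.2×0.71875×0.3125×58, 2.4×0.875×0.3125×58) = 15.633 kips/bolt; interior L_c = 3.0625 − 0.9375 = 2.125, R_n = 38.063 kips/bolt. φR_n = 0.75 × (2×15.633 + 6×38.063) = 194.7 kips.
Tension yield (gross): A_g = 7.8125×0.3125 = 2.4414 in². φR_n = 0.90 × 36 × 2.4414 = 79.1 kips.
Governing: min(245.3, 194.7, 79.1) = 79.1 kips → gross-section yield.

79.1 kips (gross-section yield governs)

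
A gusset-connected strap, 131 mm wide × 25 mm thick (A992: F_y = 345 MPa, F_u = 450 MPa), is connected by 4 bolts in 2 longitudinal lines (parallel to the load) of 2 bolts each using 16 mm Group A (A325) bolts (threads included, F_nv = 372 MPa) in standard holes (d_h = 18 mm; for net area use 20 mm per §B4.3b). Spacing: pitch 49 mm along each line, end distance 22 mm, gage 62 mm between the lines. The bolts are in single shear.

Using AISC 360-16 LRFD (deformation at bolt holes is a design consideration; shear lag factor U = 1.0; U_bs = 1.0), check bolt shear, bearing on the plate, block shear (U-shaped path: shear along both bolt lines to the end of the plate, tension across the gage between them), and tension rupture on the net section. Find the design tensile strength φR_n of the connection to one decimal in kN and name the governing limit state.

224.4 kN (bolt shear governs)

Bolt shear: A_b = π(16)²/4 = 201.06 mm². φR_n = 0.75 × 372 × 201.06 × 4 × 1 = 224.4 kN.
Bearing (25 mm plate, F_u = 450 MPa): end bolts L_c = 22 − 18/2 = 13, R_n = min(1.2×13×25×450, 2.4×16×25×450) = 175.5 kN/bolt; interior L_c = 49 − 18 = 31, R_n = 418.5 kN/bolt. φR_n = 0.75 × (2×175.5 + 2×418.5) = 891.0 kN.
Block shear: shear path 2×[22+1×49] = 2×71 mm, A_gv = 3550, A_nv = 2×(71 − 1.5×20)×25 = 2050 mm²; tension across gage: (62 − 1×20)×25 = 1050 mm². R_n = min(0.6×450×2050, 0.6×345×3550) + 1.0×450×1050 = min(553.5, 734.85) + 472.5 = 1026 kN. φR_n = 0.75 × 1026 = 769.5 kN.
Tension rupture (net): A_n = (131 − 2×20)×25 = 2275 mm² (U = 1.0, A_e = A_n). φR_n = 0.75 × 450 × 2275 = 767.8 kN.
Governing: min(224.4, 891.0, 769.5, 767.8) = 224.4 kN → bolt shear.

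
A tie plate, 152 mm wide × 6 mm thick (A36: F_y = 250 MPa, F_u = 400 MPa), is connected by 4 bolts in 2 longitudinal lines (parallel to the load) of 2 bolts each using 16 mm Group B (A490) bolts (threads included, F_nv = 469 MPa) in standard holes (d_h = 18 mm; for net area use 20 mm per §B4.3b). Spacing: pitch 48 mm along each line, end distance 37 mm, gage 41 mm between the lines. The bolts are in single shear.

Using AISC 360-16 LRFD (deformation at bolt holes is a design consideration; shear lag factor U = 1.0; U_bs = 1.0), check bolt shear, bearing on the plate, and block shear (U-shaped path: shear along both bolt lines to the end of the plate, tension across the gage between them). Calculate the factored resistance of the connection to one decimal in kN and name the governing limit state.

Bolt shear: A_b = π(16)²/4 = 201.06 mm². φR_n = 0.75 × 469 × 201.06 × 4 × 1 = 282.9 kN.
Bearing (6 mm plate, F_u = 400 MPa): end bolts L_c = 37 − 18/2 = 28, R_n = min(1.2×28×6×400, 2.4×16×6×400) = 80.64 kN/bolt; interior L_c = 48 − 18 = 30, R_n = 86.4 kN/bolt. φR_n = 0.75 × (2×80.64 + 2×86.4) = 250.6 kN.
Block shear: shear path 2×[37+1×48] = 2×85 mm, A_gv = 1020, A_nv = 2×(85 − 1.5×20)×6 = 660 mm²; tension across gage: (41 − 1×20)×6 = 126 mm². R_n = min(0.6×400×660, 0.6×250×1020) + 1.0×400×126 = min(158.4, 153) + 50.4 = 203.4 kN. φR_n = 0.75 × 203.4 = 152.6 kN.
Governing: min(282.9, 250.6, 152.6) = 152.6 kN → block shear.

152.6 kN (block shear governs)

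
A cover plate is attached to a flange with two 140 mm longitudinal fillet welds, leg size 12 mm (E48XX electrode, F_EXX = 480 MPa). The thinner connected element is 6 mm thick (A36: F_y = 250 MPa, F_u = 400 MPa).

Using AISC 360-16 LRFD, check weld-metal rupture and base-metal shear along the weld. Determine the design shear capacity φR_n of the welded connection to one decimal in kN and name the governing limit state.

Weld metal: throat = 0.707×12 = 8.484 mm, L = 2×140 = 280 mm. φR_n = 0.75 × 0.6 × 480 × 8.484 × 280 = 513.1 kN.
Base metal shear (6 mm plate): yield φR_n = 1.0×0.6×250×6×280 = 252.0 kN; rupture φR_n = 0.75×0.6×400×6×280 = 302.4 kN; take 252.0 kN (yield).
Governing: min(513.1, 252.0) = 252.0 kN → base-metal shear.

252.0 kN (base-metal shear governs)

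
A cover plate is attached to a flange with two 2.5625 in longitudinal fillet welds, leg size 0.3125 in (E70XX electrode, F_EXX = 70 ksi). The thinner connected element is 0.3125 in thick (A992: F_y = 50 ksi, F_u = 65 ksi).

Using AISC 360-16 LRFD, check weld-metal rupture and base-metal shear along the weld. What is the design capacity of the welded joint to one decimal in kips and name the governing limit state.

35.7 kips (weld metal governs)

Weld metal: throat = 0.707×0.3125 = 0.22094 in, L = 2×2.5625 = 5.125 in. φR_n = 0.75 × 0.6 × 70 × 0.22094 × 5.125 = 35.7 kips.
Base metal shear (0.3125 in plate): yield φR_n = 1.0×0.6×50×0.3125×5.125 = 48.0 kips; rupture φR_n = 0.75×0.6×65×0.3125×5.125 = 46.8 kips; take 46.8 kips (rupture).
Governing: min(35.7, 46.8) = 35.7 kips → weld metal.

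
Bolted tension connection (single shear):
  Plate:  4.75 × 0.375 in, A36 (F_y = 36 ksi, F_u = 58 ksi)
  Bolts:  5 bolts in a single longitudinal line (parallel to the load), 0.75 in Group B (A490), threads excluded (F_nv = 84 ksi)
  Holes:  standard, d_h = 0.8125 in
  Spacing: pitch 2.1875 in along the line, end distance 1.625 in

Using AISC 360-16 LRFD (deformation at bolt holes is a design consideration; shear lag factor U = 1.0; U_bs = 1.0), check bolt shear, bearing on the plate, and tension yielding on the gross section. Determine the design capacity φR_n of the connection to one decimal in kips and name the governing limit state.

57.7 kips (gross-section yield governs)

Bolt shear: A_b = π(0.75)²/4 = 0.44179 in². φR_n = 0.75 × 84 × 0.44179 × 5 × 1 = 139.2 kips.
Bearing (0.375 in plate, F_u = 58 ksi): end bolts L_c = 1.625 − 0.8125/2 = 1.21875, R_n = min(1.2×1.21875×0.375×58, 2.4×0.75×0.375×58) = 31.809 kips/bolt; interior L_c = 2.1875 − 0.8125 = 1.375, R_n = 35.888 kips/bolt. φR_n = 0.75 × (1×31.809 + 4×35.888) = 131.5 kips.
Tension yield (gross): A_g = 4.75×0.375 = 1.7813 in². φR_n = 0.90 × 36 × 1.7813 = 57.7 kips.
Governing: min(139.2, 131.5, 57.7) = 57.7 kips → gross-section yield.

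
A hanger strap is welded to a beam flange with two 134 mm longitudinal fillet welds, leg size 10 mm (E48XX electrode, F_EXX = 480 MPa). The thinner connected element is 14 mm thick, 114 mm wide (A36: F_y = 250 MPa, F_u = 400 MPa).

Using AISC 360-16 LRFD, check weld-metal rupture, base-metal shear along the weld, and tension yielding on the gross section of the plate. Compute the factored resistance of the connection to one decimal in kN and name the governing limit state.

Weld metal: throat = 0.707×10 = 7.07 mm, L = 2×134 = 268 mm. φR_n = 0.75 × 0.6 × 480 × 7.07 × 268 = 409.3 kN.
Base metal shear (14 mm plate): yield φR_n = 1.0×0.6×250×14×268 = 562.8 kN; rupture φR_n = 0.75×0.6×400×14×268 = 675.4 kN; take 562.8 kN (yield).
Tension yield (gross): A_g = 114×14 = 1596 mm². φR_n = 0.90 × 250 × 1596 = 359.1 kN.
Governing: min(409.3, 562.8, 359.1) = 359.1 kN → gross-section yield.

359.1 kN (gross-section yield governs)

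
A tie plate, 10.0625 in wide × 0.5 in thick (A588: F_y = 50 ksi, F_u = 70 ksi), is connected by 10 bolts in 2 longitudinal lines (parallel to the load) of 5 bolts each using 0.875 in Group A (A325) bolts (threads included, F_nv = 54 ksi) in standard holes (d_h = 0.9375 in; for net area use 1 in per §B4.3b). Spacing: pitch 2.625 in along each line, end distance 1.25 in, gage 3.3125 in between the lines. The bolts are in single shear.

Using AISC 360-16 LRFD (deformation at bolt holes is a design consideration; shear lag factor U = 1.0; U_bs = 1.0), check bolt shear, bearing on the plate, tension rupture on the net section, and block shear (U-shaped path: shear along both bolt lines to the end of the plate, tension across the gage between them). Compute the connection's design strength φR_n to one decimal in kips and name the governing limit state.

Bolt shear: A_b = π(0.875)²/4 = 0.60132 in². φR_n = 0.75 × 54 × 0.60132 × 10 × 1 = 243.5 kips.
Bearing (0.5 in plate, F_u = 70 ksi): end bolts L_c = 1.25 − 0.9375/2 = 0.78125, R_n = min(1.2×0.78125×0.5×70, 2.4×0.875×0.5×70) = 32.813 kips/bolt; interior L_c = 2.625 − 0.9375 = 1.6875, R_n = 70.875 kips/bolt. φR_n = 0.75 × (2×32.813 + 8×70.875) = 474.5 kips.
Tension rupture (net): A_n = (10.0625 − 2×1)×0.5 = 4.0313 in² (U = 1.0, A_e = A_n). φR_n = 0.75 × 70 × 4.0313 = 211.6 kips.
Block shear: shear path 2×[1.25+4×2.625] = 2×11.75 in, A_gv = 11.75, A_nv = 2×(11.75 − 4.5×1)×0.5 = 7.25 in²; tension across gage: (3.3125 − 1×1)×0.5 = 1.1563 in². R_n = min(0.6×70×7.25, 0.6×50×11.75) + 1.0×70×1.1563 = min(304.5, 352.5) + 80.941 = 385.44 kips. φR_n = 0.75 × 385.44 = 289.1 kips.
Governing: min(243.5, 474.5, 211.6, 289.1) = 211.6 kips → net-section rupture.

211.6 kips (net-section rupture governs)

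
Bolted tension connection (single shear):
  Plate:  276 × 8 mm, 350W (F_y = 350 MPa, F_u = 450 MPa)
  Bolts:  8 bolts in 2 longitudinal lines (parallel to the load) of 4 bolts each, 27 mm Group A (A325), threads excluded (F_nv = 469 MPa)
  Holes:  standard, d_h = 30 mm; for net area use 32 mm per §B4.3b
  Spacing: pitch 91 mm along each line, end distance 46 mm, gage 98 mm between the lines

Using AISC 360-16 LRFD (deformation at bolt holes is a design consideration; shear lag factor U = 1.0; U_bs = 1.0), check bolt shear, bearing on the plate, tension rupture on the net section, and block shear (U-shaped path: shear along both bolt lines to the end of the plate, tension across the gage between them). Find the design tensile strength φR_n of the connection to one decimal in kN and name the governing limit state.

Bolt shear: A_b = π(27)²/4 = 572.56 mm². φR_n = 0.75 × 469 × 572.56 × 8 × 1 = 1611.2 kN.
Bearing (8 mm plate, F_u = 450 MPa): end bolts L_c = 46 − 30/2 = 31, R_n = min(1.2×31×8×450, 2.4×27×8×450) = 133.92 kN/bolt; interior L_c = 91 − 30 = 61, R_n = 233.28 kN/bolt. φR_n = 0.75 × (2×133.92 + 6×233.28) = 1250.6 kN.
Tension rupture (net): A_n = (276 − 2×32)×8 = 1696 mm² (U = 1.0, A_e = A_n). φR_n = 0.75 × 450 × 1696 = 572.4 kN.
Block shear: shear path 2×[46+3×91] = 2×319 mm, A_gv = 5104, A_nv = 2×(319 − 3.5×32)×8 = 3312 mm²; tension across gage: (98 − 1×32)×8 = 528 mm². R_n = min(0.6×450×3312, 0.6×350×5104) + 1.0×450×528 = min(894.24, 1071.8) + 237.6 = 1131.8 kN. φR_n = 0.75 × 1131.8 = 848.9 kN.
Governing: min(1611.2, 1250.6, 572.4, 848.9) = 572.4 kN → net-section rupture.

572.4 kN (net-section rupture governs)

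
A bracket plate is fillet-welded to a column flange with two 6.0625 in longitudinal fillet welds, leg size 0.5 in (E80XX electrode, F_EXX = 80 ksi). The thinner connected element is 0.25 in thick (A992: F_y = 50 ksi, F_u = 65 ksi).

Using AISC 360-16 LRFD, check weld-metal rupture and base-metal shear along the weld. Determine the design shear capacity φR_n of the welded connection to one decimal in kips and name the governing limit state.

88.7 kips (base-metal shear governs)

Weld metal: throat = 0.707×0.5 = 0.3535 in, L = 2×6.0625 = 12.125 in. φR_n = 0.75 × 0.6 × 80 × 0.3535 × 12.125 = 154.3 kips.
Base metal shear (0.25 in plate): yield φR_n = 1.0×0.6×50×0.25×12.125 = 90.9 kips; rupture φR_n = 0.75×0.6×65×0.25×12.125 = 88.7 kips; take 88.7 kips (rupture).
Governing: min(154.3, 88.7) = 88.7 kips → base-metal shear.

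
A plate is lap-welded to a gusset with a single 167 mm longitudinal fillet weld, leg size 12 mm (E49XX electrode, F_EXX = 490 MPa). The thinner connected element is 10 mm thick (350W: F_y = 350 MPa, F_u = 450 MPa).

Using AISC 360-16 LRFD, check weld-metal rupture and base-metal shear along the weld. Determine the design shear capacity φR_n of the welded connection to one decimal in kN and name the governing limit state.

312.4 kN (weld metal governs)

Weld metal: throat = 0.707×12 = 8.484 mm, L = 167 mm. φR_n = 0.75 × 0.6 × 490 × 8.484 × 167 = 312.4 kN.
Base metal shear (10 mm plate): yield φR_n = 1.0×0.6×350×10×167 = 350.7 kN; rupture φR_n = 0.75×0.6×450×10×167 = 338.2 kN; take 338.2 kN (rupture).
Governing: min(312.4, 338.2) = 312.4 kN → weld metal.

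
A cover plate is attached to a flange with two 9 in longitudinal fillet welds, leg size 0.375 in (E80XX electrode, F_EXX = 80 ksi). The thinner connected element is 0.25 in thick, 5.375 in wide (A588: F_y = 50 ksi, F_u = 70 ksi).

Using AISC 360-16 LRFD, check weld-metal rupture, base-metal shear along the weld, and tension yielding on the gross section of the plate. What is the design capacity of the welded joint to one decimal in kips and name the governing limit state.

60.5 kips (gross-section yield governs)

Weld metal: throat = 0.707×0.375 = 0.26513 in, L = 2×9 = 18 in. φR_n = 0.75 × 0.6 × 80 × 0.26513 × 18 = 171.8 kips.
Base metal shear (0.25 in plate): yield φR_n = 1.0×0.6×50×0.25×18 = 135.0 kips; rupture φR_n = 0.75×0.6×70×0.25×18 = 141.8 kips; take 135.0 kips (yield).
Tension yield (gross): A_g = 5.375×0.25 = 1.3438 in². φR_n = 0.90 × 50 × 1.3438 = 60.5 kips.
Governing: min(171.8, 135.0, 60.5) = 60.5 kips → gross-section yield.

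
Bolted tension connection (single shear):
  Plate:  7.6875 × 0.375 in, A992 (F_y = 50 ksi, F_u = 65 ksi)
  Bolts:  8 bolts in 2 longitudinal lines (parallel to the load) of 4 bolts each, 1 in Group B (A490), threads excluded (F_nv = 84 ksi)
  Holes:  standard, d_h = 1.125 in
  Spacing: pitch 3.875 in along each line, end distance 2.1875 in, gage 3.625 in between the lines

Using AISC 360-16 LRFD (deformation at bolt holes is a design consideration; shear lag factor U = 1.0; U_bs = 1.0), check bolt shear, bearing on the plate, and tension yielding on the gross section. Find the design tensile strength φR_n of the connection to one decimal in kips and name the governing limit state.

129.7 kips (gross-section yield governs)

Bolt shear: A_b = π(1)²/4 = 0.7854 in². φR_n = 0.75 × 84 × 0.7854 × 8 × 1 = 395.8 kips.
Bearing (0.375 in plate, F_u = 65 ksi): end bolts L_c = 2.1875 − 1.125/2 = 1.625, R_n = min(1.2×1.625×0.375×65, 2.4×1×0.375×65) = 47.531 kips/bolt; interior L_c = 3.875 − 1.125 = 2.75, R_n = 58.5 kips/bolt. φR_n = 0.75 × (2×47.531 + 6×58.5) = 334.5 kips.
Tension yield (gross): A_g = 7.6875×0.375 = 2.8828 in². φR_n = 0.90 × 50 × 2.8828 = 129.7 kips.
Governing: min(395.8, 334.5, 129.7) = 129.7 kips → gross-section yield.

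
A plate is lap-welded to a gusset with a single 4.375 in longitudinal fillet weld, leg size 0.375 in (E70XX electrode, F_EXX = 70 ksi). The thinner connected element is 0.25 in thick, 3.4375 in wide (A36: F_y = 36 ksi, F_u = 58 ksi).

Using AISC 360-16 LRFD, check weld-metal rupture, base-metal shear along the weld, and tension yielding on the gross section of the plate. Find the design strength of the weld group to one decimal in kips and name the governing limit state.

Weld metal: throat = 0.707×0.375 = 0.26513 in, L = 4.375 in. φR_n = 0.75 × 0.6 × 70 × 0.26513 × 4.375 = 36.5 kips.
Base metal shear (0.25 in plate): yield φR_n = 1.0×0.6×36×0.25×4.375 = 23.6 kips; rupture φR_n = 0.75×0.6×58×0.25×4.375 = 28.5 kips; take 23.6 kips (yield).
Tension yield (gross): A_g = 3.4375×0.25 = 0.85938 in². φR_n = 0.90 × 36 × 0.85938 = 27.8 kips.
Governing: min(36.5, 23.6, 27.8) = 23.6 kips → base-metal shear.

23.6 kips (base-metal shear governs)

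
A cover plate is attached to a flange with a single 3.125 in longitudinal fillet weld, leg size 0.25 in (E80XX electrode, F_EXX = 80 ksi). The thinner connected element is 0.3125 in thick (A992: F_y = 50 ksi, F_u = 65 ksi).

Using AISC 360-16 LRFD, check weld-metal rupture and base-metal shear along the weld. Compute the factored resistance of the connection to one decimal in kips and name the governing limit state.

19.9 kips (weld metal governs)

Weld metal: throat = 0.707×0.25 = 0.17675 in, L = 3.125 in. φR_n = 0.75 × 0.6 × 80 × 0.17675 × 3.125 = 19.9 kips.
Base metal shear (0.3125 in plate): yield φR_n = 1.0×0.6×50×0.3125×3.125 = 29.3 kips; rupture φR_n = 0.75×0.6×65×0.3125×3.125 = 28.6 kips; take 28.6 kips (rupture).
Governing: min(19.9, 28.6) = 19.9 kips → weld metal.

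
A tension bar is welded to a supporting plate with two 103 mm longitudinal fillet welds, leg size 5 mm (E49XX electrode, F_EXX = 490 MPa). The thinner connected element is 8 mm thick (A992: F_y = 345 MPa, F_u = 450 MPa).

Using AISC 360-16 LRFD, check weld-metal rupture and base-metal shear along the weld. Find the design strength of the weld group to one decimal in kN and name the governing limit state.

Weld metal: throat = 0.707×5 = 3.535 mm, L = 2×103 = 206 mm. φR_n = 0.75 × 0.6 × 490 × 3.535 × 206 = 160.6 kN.
Base metal shear (8 mm plate): yield φR_n = 1.0×0.6×345×8×206 = 341.1 kN; rupture φR_n = 0.75×0.6×450×8×206 = 333.7 kN; take 333.7 kN (rupture).
Governing: min(160.6, 333.7) = 160.6 kN → weld metal.

160.6 kN (weld metal governs)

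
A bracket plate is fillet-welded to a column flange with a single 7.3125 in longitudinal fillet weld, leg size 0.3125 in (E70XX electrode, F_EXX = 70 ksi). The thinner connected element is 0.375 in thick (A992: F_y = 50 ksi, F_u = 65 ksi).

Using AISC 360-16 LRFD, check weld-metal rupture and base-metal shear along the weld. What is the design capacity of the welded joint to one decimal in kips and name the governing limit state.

Weld metal: throat = 0.707×0.3125 = 0.22094 in, L = 7.3125 in. φR_n = 0.75 × 0.6 × 70 × 0.22094 × 7.3125 = 50.9 kips.
Base metal shear (0.375 in plate): yield φR_n = 1.0×0.6×50×0.375×7.3125 = 82.3 kips; rupture φR_n = 0.75×0.6×65×0.375×7.3125 = 80.2 kips; take 80.2 kips (rupture).
Governing: min(50.9, 80.2) = 50.9 kips → weld metal.

50.9 kips (weld metal governs)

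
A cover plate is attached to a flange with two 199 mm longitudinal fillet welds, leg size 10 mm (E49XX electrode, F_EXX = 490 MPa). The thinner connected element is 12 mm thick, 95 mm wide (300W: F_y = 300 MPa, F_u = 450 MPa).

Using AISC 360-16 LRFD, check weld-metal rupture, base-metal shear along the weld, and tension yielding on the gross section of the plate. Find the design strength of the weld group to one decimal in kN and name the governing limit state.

307.8 kN (gross-section yield governs)

Weld metal: throat = 0.707×10 = 7.07 mm, L = 2×199 = 398 mm. φR_n = 0.75 × 0.6 × 490 × 7.07 × 398 = 620.5 kN.
Base metal shear (12 mm plate): yield φR_n = 1.0×0.6×300×12×398 = 859.7 kN; rupture φR_n = 0.75×0.6×450×12×398 = 967.1 kN; take 859.7 kN (yield).
Tension yield (gross): A_g = 95×12 = 1140 mm². φR_n = 0.90 × 300 × 1140 = 307.8 kN.
Governing: min(620.5, 859.7, 307.8) = 307.8 kN → gross-section yield.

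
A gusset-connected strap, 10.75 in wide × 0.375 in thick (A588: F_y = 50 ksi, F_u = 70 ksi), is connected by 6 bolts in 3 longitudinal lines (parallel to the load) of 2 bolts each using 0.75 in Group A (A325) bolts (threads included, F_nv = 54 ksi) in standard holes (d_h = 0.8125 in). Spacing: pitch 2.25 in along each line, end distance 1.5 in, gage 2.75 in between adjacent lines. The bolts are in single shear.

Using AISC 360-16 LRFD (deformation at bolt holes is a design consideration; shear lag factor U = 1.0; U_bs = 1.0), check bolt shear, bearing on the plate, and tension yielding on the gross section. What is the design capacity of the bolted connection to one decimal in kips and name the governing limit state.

107.4 kips (bolt shear governs)

Bolt shear: A_b = π(0.75)²/4 = 0.44179 in². φR_n = 0.75 × 54 × 0.44179 × 6 × 1 = 107.4 kips.
Bearing (0.375 in plate, F_u = 70 ksi): end bolts L_c = 1.5 − 0.8125/2 = 1.09375, R_n = min(1.2×1.09375×0.375×70, 2.4×0.75×0.375×70) = 34.453 kips/bolt; interior L_c = 2.25 − 0.8125 = 1.4375, R_n = 45.281 kips/bolt. φR_n = 0.75 × (3×34.453 + 3×45.281) = 179.4 kips.
Tension yield (gross): A_g = 10.75×0.375 = 4.0313 in². φR_n = 0.90 × 50 × 4.0313 = 181.4 kips.
Governing: min(107.4, 179.4, 181.4) = 107.4 kips → bolt shear.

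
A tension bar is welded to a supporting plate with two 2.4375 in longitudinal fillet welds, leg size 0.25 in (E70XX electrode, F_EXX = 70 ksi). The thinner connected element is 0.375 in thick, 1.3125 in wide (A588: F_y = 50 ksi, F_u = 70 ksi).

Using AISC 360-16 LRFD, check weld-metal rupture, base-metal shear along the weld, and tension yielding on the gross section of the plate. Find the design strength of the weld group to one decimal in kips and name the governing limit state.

Weld metal: throat = 0.707×0.25 = 0.17675 in, L = 2×2.4375 = 4.875 in. φR_n = 0.75 × 0.6 × 70 × 0.17675 × 4.875 = 27.1 kips.
Base metal shear (0.375 in plate): yield φR_n = 1.0×0.6×50×0.375×4.875 = 54.8 kips; rupture φR_n = 0.75×0.6×70×0.375×4.875 = 57.6 kips; take 54.8 kips (yield).
Tension yield (gross): A_g = 1.3125×0.375 = 0.49219 in². φR_n = 0.90 × 50 × 0.49219 = 22.1 kips.
Governing: min(27.1, 54.8, 22.1) = 22.1 kips → gross-section yield.

22.1 kips (gross-section yield governs)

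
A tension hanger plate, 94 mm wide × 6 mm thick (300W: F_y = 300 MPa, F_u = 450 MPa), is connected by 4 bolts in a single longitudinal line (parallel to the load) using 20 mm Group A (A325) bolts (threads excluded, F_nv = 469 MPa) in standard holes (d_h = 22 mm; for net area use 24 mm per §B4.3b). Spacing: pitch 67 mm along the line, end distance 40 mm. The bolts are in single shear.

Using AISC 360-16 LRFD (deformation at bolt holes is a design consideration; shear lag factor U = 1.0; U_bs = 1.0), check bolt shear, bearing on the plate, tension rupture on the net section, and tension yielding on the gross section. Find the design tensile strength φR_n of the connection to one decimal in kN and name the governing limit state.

141.8 kN (net-section rupture governs)

Bolt shear: A_b = π(20)²/4 = 314.16 mm². φR_n = 0.75 × 469 × 314.16 × 4 × 1 = 442.0 kN.
Bearing (6 mm plate, F_u = 450 MPa): end bolts L_c = 40 − 22/2 = 29, R_n = min(1.2×29×6×450, 2.4×20×6×450) = 93.96 kN/bolt; interior L_c = 67 − 22 = 45, R_n = 129.6 kN/bolt. φR_n = 0.75 × (1×93.96 + 3×129.6) = 362.1 kN.
Tension rupture (net): A_n = (94 − 1×24)×6 = 420 mm² (U = 1.0, A_e = A_n). φR_n = 0.75 × 450 × 420 = 141.8 kN.
Tension yield (gross): A_g = 94×6 = 564 mm². φR_n = 0.90 × 300 × 564 = 152.3 kN.
Governing: min(442.0, 362.1, 141.8, 152.3) = 141.8 kN → net-section rupture.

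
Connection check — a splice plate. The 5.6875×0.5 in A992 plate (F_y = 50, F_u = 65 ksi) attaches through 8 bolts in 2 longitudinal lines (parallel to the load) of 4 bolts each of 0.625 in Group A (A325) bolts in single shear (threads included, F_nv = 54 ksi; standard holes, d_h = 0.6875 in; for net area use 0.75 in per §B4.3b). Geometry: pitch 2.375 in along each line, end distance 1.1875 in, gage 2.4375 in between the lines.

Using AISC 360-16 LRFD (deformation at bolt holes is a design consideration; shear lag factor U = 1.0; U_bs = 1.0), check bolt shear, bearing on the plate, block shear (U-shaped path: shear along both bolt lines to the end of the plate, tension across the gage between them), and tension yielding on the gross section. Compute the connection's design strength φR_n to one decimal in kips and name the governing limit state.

Bolt shear: A_b = π(0.625)²/4 = 0.3068 in². φR_n = 0.75 × 54 × 0.3068 × 8 × 1 = 99.4 kips.
Bearing (0.5 in plate, F_u = 65 ksi): end bolts L_c = 1.1875 − 0.6875/2 = 0.84375, R_n = min(1.2×0.84375×0.5×65, 2.4×0.625×0.5×65) = 32.906 kips/bolt; interior L_c = 2.375 − 0.6875 = 1.6875, R_n = 48.75 kips/bolt. φR_n = 0.75 × (2×32.906 + 6×48.75) = 268.7 kips.
Block shear: shear path 2×[1.1875+3×2.375] = 2×8.3125 in, A_gv = 8.3125, A_nv = 2×(8.3125 − 3.5×0.75)×0.5 = 5.6875 in²; tension across gage: (2.4375 − 1×0.75)×0.5 = 0.84375 in². R_n = min(0.6×65×5.6875, 0.6×50×8.3125) + 1.0×65×0.84375 = min(221.81, 249.38) + 54.844 = 276.65 kips. φR_n = 0.75 × 276.65 = 207.5 kips.
Tension yield (gross): A_g = 5.6875×0.5 = 2.8438 in². φR_n = 0.90 × 50 × 2.8438 = 128.0 kips.
Governing: min(99.4, 268.7, 207.5, 128.0) = 99.4 kips → bolt shear.

99.4 kips (bolt shear governs)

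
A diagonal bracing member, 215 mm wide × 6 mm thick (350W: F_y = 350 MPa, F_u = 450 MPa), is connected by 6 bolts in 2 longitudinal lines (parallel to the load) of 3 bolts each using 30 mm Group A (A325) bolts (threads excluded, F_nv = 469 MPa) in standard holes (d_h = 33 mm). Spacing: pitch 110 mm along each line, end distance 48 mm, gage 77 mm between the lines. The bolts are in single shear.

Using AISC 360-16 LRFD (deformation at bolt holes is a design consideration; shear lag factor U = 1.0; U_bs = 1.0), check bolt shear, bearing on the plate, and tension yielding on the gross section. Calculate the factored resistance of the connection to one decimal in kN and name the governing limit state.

406.4 kN (gross-section yield governs)

Bolt shear: A_b = π(30)²/4 = 706.86 mm². φR_n = 0.75 × 469 × 706.86 × 6 × 1 = 1491.8 kN.
Bearing (6 mm plate, F_u = 450 MPa): end bolts L_c = 48 − 33/2 = 31.5, R_n = min(1.2×31.5×6×450, 2.4×30×6×450) = 102.06 kN/bolt; interior L_c = 110 − 33 = 77, R_n = 194.4 kN/bolt. φR_n = 0.75 × (2×102.06 + 4×194.4) = 736.3 kN.
Tension yield (gross): A_g = 215×6 = 1290 mm². φR_n = 0.90 × 350 × 1290 = 406.4 kN.
Governing: min(1491.8, 736.3, 406.4) = 406.4 kN → gross-section yield.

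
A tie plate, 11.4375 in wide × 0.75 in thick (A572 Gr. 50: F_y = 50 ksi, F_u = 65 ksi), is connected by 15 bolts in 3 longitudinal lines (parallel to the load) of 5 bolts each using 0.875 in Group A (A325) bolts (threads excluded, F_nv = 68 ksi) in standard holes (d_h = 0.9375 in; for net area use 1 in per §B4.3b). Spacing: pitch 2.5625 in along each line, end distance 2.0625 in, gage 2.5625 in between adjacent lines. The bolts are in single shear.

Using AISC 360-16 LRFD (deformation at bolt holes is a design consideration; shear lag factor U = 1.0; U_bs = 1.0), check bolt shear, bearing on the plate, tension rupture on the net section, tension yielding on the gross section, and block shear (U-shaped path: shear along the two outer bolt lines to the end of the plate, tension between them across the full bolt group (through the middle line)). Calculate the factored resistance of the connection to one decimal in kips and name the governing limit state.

308.5 kips (net-section rupture governs)

Bolt shear: A_b = π(0.875)²/4 = 0.60132 in². φR_n = 0.75 × 68 × 0.60132 × 15 × 1 = 460.0 kips.
Bearing (0.75 in plate, F_u = 65 ksi): end bolts L_c = 2.0625 − 0.9375/2 = 1.59375, R_n = min(1.2×1.59375×0.75×65, 2.4×0.875×0.75×65) = 93.234 kips/bolt; interior L_c = 2.5625 − 0.9375 = 1.625, R_n = 95.063 kips/bolt. φR_n = 0.75 × (3×93.234 + 12×95.063) = 1065.3 kips.
Tension rupture (net): A_n = (11.4375 − 3×1)×0.75 = 6.3281 in² (U = 1.0, A_e = A_n). φR_n = 0.75 × 65 × 6.3281 = 308.5 kips.
Tension yield (gross): A_g = 11.4375×0.75 = 8.5781 in². φR_n = 0.90 × 50 × 8.5781 = 386.0 kips.
Block shear: shear path 2×[2.0625+4×2.5625] = 2×12.3125 in, A_gv = 18.469, A_nv = 2×(12.3125 − 4.5×1)×0.75 = 11.719 in²; tension across gage: (5.125 − 2×1)×0.75 = 2.3438 in². R_n = min(0.6×65×11.719, 0.6×50×18.469) + 1.0×65×2.3438 = min(457.04, 554.07) + 152.35 = 609.39 kips. φR_n = 0.75 × 609.39 = 457.0 kips.
Governing: min(460.0, 1065.3, 308.5, 386.0, 457.0) = 308.5 kips → net-section rupture.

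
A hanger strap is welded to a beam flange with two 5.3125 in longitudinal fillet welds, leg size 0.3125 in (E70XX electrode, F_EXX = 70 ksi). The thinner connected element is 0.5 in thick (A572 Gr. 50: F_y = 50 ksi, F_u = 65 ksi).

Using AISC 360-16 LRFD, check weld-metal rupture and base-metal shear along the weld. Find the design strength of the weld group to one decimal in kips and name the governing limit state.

73.9 kips (weld metal governs)

Weld metal: throat = 0.707×0.3125 = 0.22094 in, L = 2×5.3125 = 10.625 in. φR_n = 0.75 × 0.6 × 70 × 0.22094 × 10.625 = 73.9 kips.
Base metal shear (0.5 in plate): yield φR_n = 1.0×0.6×50×0.5×10.625 = 159.4 kips; rupture φR_n = 0.75×0.6×65×0.5×10.625 = 155.4 kips; take 155.4 kips (rupture).
Governing: min(73.9, 155.4) = 73.9 kips → weld metal.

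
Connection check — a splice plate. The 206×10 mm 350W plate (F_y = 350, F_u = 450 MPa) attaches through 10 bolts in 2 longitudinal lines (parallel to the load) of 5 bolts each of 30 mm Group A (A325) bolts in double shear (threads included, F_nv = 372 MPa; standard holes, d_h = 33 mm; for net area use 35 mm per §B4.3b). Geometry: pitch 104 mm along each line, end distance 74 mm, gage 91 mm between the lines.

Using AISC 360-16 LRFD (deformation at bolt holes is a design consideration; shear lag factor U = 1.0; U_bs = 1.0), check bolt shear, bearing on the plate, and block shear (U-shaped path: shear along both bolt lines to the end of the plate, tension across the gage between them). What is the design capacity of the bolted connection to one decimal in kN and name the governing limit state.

1535.6 kN (block shear governs)

Bolt shear: A_b = π(30)²/4 = 706.86 mm². φR_n = 0.75 × 372 × 706.86 × 10 × 2 = 3944.3 kN.
Bearing (10 mm plate, F_u = 450 MPa): end bolts L_c = 74 − 33/2 = 57.5, R_n = min(1.2×57.5×10×450, 2.4×30×10×450) = 310.5 kN/bolt; interior L_c = 104 − 33 = 71, R_n = 324 kN/bolt. φR_n = 0.75 × (2×310.5 + 8×324) = 2409.8 kN.
Block shear: shear path 2×[74+4×104] = 2×490 mm, A_gv = 9800, A_nv = 2×(490 − 4.5×35)×10 = 6650 mm²; tension across gage: (91 − 1×35)×10 = 560 mm². R_n = min(0.6×450×6650, 0.6×350×9800) + 1.0×450×560 = min(1795.5, 2058) + 252 = 2047.5 kN. φR_n = 0.75 × 2047.5 = 1535.6 kN.
Governing: min(3944.3, 2409.8, 1535.6) = 1535.6 kN → block shear.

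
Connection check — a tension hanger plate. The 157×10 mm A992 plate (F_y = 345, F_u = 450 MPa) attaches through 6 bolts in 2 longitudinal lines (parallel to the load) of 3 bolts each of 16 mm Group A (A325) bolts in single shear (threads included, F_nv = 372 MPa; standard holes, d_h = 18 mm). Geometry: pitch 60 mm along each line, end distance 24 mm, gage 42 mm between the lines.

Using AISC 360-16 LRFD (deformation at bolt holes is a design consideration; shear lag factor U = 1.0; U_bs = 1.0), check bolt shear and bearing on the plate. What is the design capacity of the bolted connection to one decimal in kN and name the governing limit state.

Bolt shear: A_b = π(16)²/4 = 201.06 mm². φR_n = 0.75 × 372 × 201.06 × 6 × 1 = 336.6 kN.
Bearing (10 mm plate, F_u = 450 MPa): end bolts L_c = 24 − 18/2 = 15, R_n = min(1.2×15×10×450, 2.4×16×10×450) = 81 kN/bolt; interior L_c = 60 − 18 = 42, R_n = 172.8 kN/bolt. φR_n = 0.75 × (2×81 + 4×172.8) = 639.9 kN.
Governing: min(336.6, 639.9) = 336.6 kN → bolt shear.

336.6 kN (bolt shear governs)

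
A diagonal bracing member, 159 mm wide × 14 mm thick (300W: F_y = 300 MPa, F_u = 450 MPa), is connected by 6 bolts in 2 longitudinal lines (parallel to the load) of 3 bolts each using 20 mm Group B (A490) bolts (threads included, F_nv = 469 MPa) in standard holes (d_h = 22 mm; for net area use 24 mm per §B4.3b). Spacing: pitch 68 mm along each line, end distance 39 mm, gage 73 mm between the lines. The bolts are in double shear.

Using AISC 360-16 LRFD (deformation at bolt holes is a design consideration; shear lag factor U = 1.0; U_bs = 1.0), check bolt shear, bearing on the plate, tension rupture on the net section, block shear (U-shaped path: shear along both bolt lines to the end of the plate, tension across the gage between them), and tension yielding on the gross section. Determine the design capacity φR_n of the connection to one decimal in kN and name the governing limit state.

524.5 kN (net-section rupture governs)

Bolt shear: A_b = π(20)²/4 = 314.16 mm². φR_n = 0.75 × 469 × 314.16 × 6 × 2 = 1326.1 kN.
Bearing (14 mm plate, F_u = 450 MPa): end bolts L_c = 39 − 22/2 = 28, R_n = min(1.2×28×14×450, 2.4×20×14×450) = 211.68 kN/bolt; interior L_c = 68 − 22 = 46, R_n = 302.4 kN/bolt. φR_n = 0.75 × (2×211.68 + 4×302.4) = 1224.7 kN.
Tension rupture (net): A_n = (159 − 2×24)×14 = 1554 mm² (U = 1.0, A_e = A_n). φR_n = 0.75 × 450 × 1554 = 524.5 kN.
Block shear: shear path 2×[39+2×68] = 2×175 mm, A_gv = 4900, A_nv = 2×(175 − 2.5×24)×14 = 3220 mm²; tension across gage: (73 − 1×24)×14 = 686 mm². R_n = min(0.6×450×3220, 0.6×300×4900) + 1.0×450×686 = min(869.4, 882) + 308.7 = 1178.1 kN. φR_n = 0.75 × 1178.1 = 883.6 kN.
Tension yield (gross): A_g = 159×14 = 2226 mm². φR_n = 0.90 × 300 × 2226 = 601.0 kN.
Governing: min(1326.1, 1224.7, 524.5, 883.6, 601.0) = 524.5 kN → net-section rupture.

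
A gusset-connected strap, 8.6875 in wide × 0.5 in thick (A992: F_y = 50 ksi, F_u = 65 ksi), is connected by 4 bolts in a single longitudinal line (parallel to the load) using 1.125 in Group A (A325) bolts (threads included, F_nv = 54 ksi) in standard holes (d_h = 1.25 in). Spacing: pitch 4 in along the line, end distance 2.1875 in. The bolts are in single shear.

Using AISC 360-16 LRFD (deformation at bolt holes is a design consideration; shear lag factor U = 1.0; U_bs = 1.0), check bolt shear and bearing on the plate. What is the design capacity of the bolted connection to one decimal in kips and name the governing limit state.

Bolt shear: A_b = π(1.125)²/4 = 0.99402 in². φR_n = 0.75 × 54 × 0.99402 × 4 × 1 = 161.0 kips.
Bearing (0.5 in plate, F_u = 65 ksi): end bolts L_c = 2.1875 − 1.25/2 = 1.5625, R_n = min(1.2×1.5625×0.5×65, 2.4×1.125×0.5×65) = 60.938 kips/bolt; interior L_c = 4 − 1.25 = 2.75, R_n = 87.75 kips/bolt. φR_n = 0.75 × (1×60.938 + 3×87.75) = 243.1 kips.
Governing: min(161.0, 243.1) = 161.0 kips → bolt shear.

161.0 kips (bolt shear governs)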